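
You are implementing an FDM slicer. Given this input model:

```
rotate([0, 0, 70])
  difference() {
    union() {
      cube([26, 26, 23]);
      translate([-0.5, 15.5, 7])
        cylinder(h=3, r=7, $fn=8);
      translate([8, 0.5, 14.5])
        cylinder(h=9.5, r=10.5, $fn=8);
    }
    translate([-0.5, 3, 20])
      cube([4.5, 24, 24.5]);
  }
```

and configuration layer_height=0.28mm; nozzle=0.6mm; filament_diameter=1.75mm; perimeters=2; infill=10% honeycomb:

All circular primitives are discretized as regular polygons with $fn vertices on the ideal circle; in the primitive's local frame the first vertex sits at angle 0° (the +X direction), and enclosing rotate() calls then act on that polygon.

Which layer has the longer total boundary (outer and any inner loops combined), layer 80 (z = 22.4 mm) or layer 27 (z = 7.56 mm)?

Layer 80 (z = 22.4): the cube is present — its section is the full 26×26 rectangle (perimeter 104.00 mm); the cylinder at (-0.5, 15.5) does not reach this height (z outside [7, 10]); the r=10.5 cylinder at (8, 0.5) gives a regular 8-gon of circumradius 10.5 (constant along its height) (perimeter = 2·8·10.500·sin(180°/8) = 64.29 mm); Combining (union): the regions partially overlap (shared area 157.57 mm²), so the edge portions inside another operand are dropped and the merged outline is re-measured after clipping — boundary = 117.31 mm; the cube at (-0.5, 3) is present — its section is the full 4.5×24 rectangle (perimeter 57.00 mm); Subtracting the remaining from the first: starting from the result so far, the 4.5×24 cube at (-0.5, 3) partially overlaps it — only the 93.47 mm² overlap (of its 108.00 mm²) is removed, clipping the outline — boundary = 122.37 mm; (whole slice rotated 70° about Z — lengths, areas and connectivity unchanged). So its perimeter = 122.37 mm. Layer 27 (z = 7.56): the cube is present — its section is the full 26×26 rectangle (perimeter 104.00 mm); the r=7 cylinder at (-0.5, 15.5) gives a regular 8-gon of circumradius 7 (constant along its height) (perimeter = 2·8·7.000·sin(180°/8) = 42.86 mm); the cylinder at (8, 0.5) is not intersected at this z (z outside [14.5, 24]); Merging all regions: the regions partially overlap (shared area 62.40 mm²), so the edge portions inside another operand are dropped and the merged outline is re-measured after clipping — boundary = 112.93 mm; the cube at (-0.5, 3) is absent (z outside [20, 44.5]); Subtracting the remaining from the first: none of the subtracted shapes is present at this height, so the result so far is unchanged — boundary = 112.93 mm; (whole slice rotated 70° about Z — lengths, areas and connectivity unchanged). So its perimeter = 112.93 mm. Layer 80 is larger (122.37 vs 112.93 mm).

layer 80 (z = 22.4 mm)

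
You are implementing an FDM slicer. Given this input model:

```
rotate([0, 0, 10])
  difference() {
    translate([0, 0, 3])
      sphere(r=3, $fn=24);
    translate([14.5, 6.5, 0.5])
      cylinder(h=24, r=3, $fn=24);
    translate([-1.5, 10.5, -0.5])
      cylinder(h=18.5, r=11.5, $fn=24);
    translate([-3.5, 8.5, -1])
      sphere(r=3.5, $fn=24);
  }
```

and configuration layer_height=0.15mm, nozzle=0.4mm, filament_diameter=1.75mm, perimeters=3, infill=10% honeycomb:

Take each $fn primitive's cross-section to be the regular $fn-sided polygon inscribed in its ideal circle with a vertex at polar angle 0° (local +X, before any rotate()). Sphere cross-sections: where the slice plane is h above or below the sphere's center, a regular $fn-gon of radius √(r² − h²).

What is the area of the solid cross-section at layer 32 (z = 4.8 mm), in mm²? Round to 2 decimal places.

5.39 mm²

At z = 4.8 mm: the sphere: section is a regular 24-gon, circumradius = √(r²−h²) = √(3²−1.8²) = 2.400 (area = (24/2)·2.400²·sin(360°/24) = 17.89 mm²); the r=3 cylinder at (14.5, 6.5) contributes a regular 24-gon of circumradius 3 (area = (24/2)·3.000²·sin(360°/24) = 27.95 mm²); the r=11.5 cylinder at (-1.5, 10.5) gives a regular 24-gon of circumradius 11.5 (constant along its height) (area = (24/2)·11.500²·sin(360°/24) = 410.75 mm²); the sphere at (-3.5, 8.5) does not reach this height (|z−center|=5.800 > r=3.5); Subtracting the remaining from the first: starting from the r=3 sphere (17.89 mm²), the r=3 cylinder at (14.5, 6.5) misses the remaining region (no effect); the r=11.5 cylinder at (-1.5, 10.5) partially overlaps it — only the 12.50 mm² overlap (of its 410.75 mm²) is removed, clipping the outline — area = 5.39 mm²; (whole slice rotated 10° about Z — lengths, areas and connectivity unchanged). Overall, the cross-section is a single solid region. Net area = 5.39 mm².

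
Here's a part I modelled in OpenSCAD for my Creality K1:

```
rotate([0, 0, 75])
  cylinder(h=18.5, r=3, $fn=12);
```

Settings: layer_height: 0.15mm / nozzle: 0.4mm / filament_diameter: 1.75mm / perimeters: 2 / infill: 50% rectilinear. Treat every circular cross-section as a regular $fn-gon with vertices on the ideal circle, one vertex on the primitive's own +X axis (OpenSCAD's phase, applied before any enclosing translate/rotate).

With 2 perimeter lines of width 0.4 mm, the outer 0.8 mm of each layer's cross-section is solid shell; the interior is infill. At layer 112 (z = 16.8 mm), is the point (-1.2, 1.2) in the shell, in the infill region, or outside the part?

At z = 16.8 mm: the cylinder: section is a regular 12-gon, circumradius r=3; (whole slice rotated 75° about Z — lengths, areas and connectivity unchanged). Overall, the cross-section is a single solid region. Undo the 75° rotation: the query point maps to (0.849, 1.470) in the un-rotated model frame. The nearest boundary edge runs (1.50, 2.60)→(0.00, 3.00); distance from the point to it = 1.26 mm. The point is inside the cross-section and 1.26 mm from the nearest boundary — more than the 0.8 mm shell width (2 × 0.4), so it's in the infill interior.

infill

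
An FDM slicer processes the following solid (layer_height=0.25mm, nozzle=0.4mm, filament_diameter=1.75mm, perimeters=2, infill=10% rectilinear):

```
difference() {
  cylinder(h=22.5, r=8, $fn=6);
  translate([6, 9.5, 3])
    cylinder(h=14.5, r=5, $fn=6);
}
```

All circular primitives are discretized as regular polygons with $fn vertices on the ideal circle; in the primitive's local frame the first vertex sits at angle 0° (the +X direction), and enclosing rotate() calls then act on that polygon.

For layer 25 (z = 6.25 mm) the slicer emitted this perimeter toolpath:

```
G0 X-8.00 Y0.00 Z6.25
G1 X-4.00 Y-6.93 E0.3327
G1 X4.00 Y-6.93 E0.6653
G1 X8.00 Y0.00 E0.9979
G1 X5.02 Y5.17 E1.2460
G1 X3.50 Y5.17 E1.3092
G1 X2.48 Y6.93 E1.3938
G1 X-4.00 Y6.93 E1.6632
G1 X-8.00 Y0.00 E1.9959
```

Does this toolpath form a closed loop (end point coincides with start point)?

yes

Start point (G0): (-8.00, 0.00). End point (last G1): the path returns to the start — closed.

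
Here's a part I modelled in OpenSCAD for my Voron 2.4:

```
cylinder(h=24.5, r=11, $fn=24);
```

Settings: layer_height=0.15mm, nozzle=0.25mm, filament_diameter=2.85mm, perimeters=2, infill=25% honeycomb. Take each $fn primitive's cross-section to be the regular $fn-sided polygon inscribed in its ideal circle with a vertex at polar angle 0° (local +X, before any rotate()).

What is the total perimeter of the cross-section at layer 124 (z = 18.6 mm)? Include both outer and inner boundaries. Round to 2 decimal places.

68.92 mm

At z = 18.6 mm: the r=11 cylinder gives a regular 24-gon of circumradius 11 (constant along its height) (perimeter = 2·24·11.000·sin(180°/24) = 68.92 mm). Overall, the cross-section is a single solid region. Total boundary length (outer) = 68.92 mm.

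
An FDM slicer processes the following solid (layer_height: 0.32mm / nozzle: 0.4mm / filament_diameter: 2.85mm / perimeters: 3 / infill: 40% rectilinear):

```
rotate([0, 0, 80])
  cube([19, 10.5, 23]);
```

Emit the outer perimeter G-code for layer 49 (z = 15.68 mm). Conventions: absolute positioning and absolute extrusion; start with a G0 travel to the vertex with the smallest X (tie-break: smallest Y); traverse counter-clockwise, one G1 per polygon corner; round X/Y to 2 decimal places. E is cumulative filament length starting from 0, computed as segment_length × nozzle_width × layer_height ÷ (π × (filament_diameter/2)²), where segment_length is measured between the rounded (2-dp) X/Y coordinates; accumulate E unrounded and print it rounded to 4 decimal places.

At z = 15.68 mm: the cube is present — its section is the full 19×10.5 rectangle; (whole slice rotated 80° about Z — lengths, areas and connectivity unchanged). The outline is a single polygon with 4 vertices. Extrusion per mm of travel: 0.4 × 0.32 / (π × 1.425²) = 0.020065. Accumulating E over each segment gives final E = 1.1837.

G0 X-10.34 Y1.82 Z15.68
G1 X0.00 Y0.00 E0.2107
G1 X3.30 Y18.71 E0.5919
G1 X-7.04 Y20.53 E0.8025
G1 X-10.34 Y1.82 E1.1837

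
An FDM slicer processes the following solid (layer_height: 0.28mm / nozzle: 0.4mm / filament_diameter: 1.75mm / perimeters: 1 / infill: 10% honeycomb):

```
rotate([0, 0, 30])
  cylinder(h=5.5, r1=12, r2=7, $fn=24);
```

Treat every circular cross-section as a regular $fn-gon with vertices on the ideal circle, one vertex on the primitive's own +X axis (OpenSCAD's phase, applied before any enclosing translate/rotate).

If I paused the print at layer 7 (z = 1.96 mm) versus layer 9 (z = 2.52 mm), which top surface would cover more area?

Layer 7 (z = 1.96): the cone contributes a regular 24-gon of circumradius 10.218 (interpolated between r1=12 and r2=7 at t=0.356) (area = (24/2)·10.218²·sin(360°/24) = 324.28 mm²); (whole slice rotated 30° about Z — lengths, areas and connectivity unchanged). So its area = 324.28 mm². Layer 9 (z = 2.52): the cone contributes a regular 24-gon of circumradius 9.709 (interpolated between r1=12 and r2=7 at t=0.458) (area = (24/2)·9.709²·sin(360°/24) = 292.78 mm²); (rotated 30° about Z; rotation is an isometry so areas/perimeters/island counts are preserved). So its area = 292.78 mm². Layer 7 is larger (324.28 vs 292.78 mm²).

layer 7 (z = 1.96 mm)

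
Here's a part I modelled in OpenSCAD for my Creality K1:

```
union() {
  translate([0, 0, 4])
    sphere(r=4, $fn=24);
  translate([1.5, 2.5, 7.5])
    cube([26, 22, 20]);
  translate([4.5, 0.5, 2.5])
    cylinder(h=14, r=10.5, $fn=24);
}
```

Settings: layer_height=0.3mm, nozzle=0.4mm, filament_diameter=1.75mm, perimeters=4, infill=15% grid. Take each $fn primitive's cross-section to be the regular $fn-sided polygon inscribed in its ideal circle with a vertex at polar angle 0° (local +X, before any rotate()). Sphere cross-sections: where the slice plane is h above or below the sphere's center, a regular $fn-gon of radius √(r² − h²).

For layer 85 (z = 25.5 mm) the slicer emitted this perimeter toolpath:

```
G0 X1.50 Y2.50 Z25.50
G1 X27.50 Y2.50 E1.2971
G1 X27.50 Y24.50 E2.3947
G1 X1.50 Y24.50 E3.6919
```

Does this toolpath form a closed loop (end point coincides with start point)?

Start point (G0): (1.50, 2.50). End point (last G1): the path does not return to the start — open.

no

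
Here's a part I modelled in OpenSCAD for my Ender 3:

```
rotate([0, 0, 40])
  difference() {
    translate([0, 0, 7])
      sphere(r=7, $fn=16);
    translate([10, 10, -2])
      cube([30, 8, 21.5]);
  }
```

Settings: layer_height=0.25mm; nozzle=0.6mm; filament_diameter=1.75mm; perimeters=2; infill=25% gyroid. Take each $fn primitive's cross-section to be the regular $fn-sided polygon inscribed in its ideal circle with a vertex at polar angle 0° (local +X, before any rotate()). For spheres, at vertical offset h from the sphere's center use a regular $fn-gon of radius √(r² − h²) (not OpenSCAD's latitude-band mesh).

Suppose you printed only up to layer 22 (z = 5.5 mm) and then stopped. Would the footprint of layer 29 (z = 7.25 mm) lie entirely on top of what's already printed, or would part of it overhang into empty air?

Compare the two slices. At z = 5.5: the r=7 sphere slices to a regular 16-gon of circumradius 6.837 (√(r²−h²) with h=1.5 from center) (area = (16/2)·6.837²·sin(360°/16) = 143.12 mm²); the cube at (10, 10) (footprint 30×8) is included at this height (area 240.00 mm²); Subtracting the remaining from the first: starting from the r=7 sphere (143.12 mm²), the 30×8 cube at (10, 10) misses the remaining region (no effect) — area = 143.12 mm²; (rotated 40° about Z; rotation is an isometry so areas/perimeters/island counts are preserved). At z = 7.25: the r=7 sphere slices to a regular 16-gon of circumradius 6.996 (√(r²−h²) with h=0.25 from center) (area = (16/2)·6.996²·sin(360°/16) = 149.82 mm²); the cube at (10, 10) (footprint 30×8) is included at this height (area 240.00 mm²); After the difference (first − rest): starting from the r=7 sphere (149.82 mm²), the 30×8 cube at (10, 10) misses the remaining region (no effect) — area = 149.82 mm²; (whole slice rotated 40° about Z — lengths, areas and connectivity unchanged). Checking containment: at z = 7.25 the cross-section extends beyond the z = 5.5 cross-section by about 6.70 mm².

part overhangs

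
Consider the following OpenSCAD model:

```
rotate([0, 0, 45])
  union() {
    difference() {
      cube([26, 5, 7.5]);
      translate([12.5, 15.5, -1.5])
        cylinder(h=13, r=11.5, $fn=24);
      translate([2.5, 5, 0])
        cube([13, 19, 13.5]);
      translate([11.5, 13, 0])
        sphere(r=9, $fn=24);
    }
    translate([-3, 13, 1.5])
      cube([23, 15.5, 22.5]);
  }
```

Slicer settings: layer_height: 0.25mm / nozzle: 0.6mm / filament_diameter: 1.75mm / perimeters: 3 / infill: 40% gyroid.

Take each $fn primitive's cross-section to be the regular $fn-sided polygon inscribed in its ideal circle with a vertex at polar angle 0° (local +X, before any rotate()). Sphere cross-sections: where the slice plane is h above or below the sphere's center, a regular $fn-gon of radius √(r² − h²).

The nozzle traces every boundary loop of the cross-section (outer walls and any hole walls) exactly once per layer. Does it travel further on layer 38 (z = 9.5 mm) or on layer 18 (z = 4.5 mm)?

Layer 38 (z = 9.5): the cube does not reach this height (z outside [0, 7.5]); the cylinder at (12.5, 15.5): section is a regular 24-gon, circumradius r=11.5 (perimeter = 2·24·11.500·sin(180°/24) = 72.05 mm); the 13×19 cube at (2.5, 5) contributes its full rectangle (perimeter 64.00 mm); the sphere at (11.5, 13) is absent (|z−center|=9.500 > r=9); Taking the first minus the rest: the first operand is absent here, so nothing remains; the cube at (-3, 13) (footprint 23×15.5) is included at this height (perimeter 77.00 mm); Combining (union): only the 23×15.5 cube at (-3, 13) is present, so the union is just that shape — boundary = 77.00 mm; (whole slice rotated 45° about Z — lengths, areas and connectivity unchanged). So its perimeter = 77.00 mm. Layer 18 (z = 4.5): the cube is present — its section is the full 26×5 rectangle (perimeter 62.00 mm); the r=11.5 cylinder at (12.5, 15.5) gives a regular 24-gon of circumradius 11.5 (constant along its height) (perimeter = 2·24·11.500·sin(180°/24) = 72.05 mm); the cube at (2.5, 5) is present — its section is the full 13×19 rectangle (perimeter 64.00 mm); the r=9 sphere at (11.5, 13) slices to a regular 24-gon of circumradius 7.794 (√(r²−h²) with h=4.5 from center) (perimeter = 2·24·7.794·sin(180°/24) = 48.83 mm); Taking the first minus the rest: starting from the 26×5 cube, the r=11.5 cylinder at (12.5, 15.5) partially overlaps it — only the 5.68 mm² overlap (of its 410.75 mm²) is removed, clipping the outline; the 13×19 cube at (2.5, 5) misses the remaining region (no effect); the r=9 sphere at (11.5, 13) misses the remaining region (no effect) — boundary = 62.29 mm; the 23×15.5 cube at (-3, 13) contributes its full rectangle (perimeter 77.00 mm); Taking the union: the 2 present regions are separate (no shared area or edge), so areas and boundary lengths simply add and each stays a separate island — boundary = 139.29 mm; (whole slice rotated 45° about Z — lengths, areas and connectivity unchanged). So its perimeter = 139.29 mm. Layer 18 is larger (139.29 vs 77.00 mm).

layer 18 (z = 4.5 mm)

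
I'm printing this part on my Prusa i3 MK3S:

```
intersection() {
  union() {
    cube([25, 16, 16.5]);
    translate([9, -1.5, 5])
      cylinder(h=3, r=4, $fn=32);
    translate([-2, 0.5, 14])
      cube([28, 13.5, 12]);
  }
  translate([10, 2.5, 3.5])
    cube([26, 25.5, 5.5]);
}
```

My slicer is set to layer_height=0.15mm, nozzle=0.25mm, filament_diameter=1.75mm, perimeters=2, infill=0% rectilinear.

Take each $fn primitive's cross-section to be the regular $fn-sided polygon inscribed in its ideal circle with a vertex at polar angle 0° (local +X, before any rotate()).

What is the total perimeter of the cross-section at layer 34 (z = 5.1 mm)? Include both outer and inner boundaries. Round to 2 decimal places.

57.00 mm

At z = 5.1 mm: the cube (footprint 25×16) is included at this height (perimeter 82.00 mm); the r=4 cylinder at (9, -1.5) gives a regular 32-gon of circumradius 4 (constant along its height) (perimeter = 2·32·4.000·sin(180°/32) = 25.09 mm); the cube at (-2, 0.5) is not intersected at this z (z outside [14, 26]); Combining (union): the regions partially overlap (shared area 13.30 mm²), so the edge portions inside another operand are dropped and the merged outline is re-measured after clipping — boundary = 90.21 mm; the 26×25.5 cube at (10, 2.5) contributes its full rectangle (perimeter 103.00 mm); Keeping only the common overlap: the 26×25.5 cube at (10, 2.5) partially overlaps the result so far; clipping to the common part keeps 202.50 mm² — boundary = 57.00 mm. Overall, the cross-section is a single solid region. Total boundary length (outer) = 57.00 mm.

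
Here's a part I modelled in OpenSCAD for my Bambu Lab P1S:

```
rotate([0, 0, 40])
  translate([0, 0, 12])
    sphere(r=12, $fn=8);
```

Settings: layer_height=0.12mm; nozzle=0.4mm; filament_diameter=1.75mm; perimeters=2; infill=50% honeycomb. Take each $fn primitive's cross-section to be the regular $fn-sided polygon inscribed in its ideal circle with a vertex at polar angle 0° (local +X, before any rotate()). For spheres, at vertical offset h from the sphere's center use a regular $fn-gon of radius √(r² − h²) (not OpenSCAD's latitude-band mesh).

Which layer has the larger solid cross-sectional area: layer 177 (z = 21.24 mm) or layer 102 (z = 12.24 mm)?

layer 102 (z = 12.24 mm)

Layer 177 (z = 21.24): the sphere: section is a regular 8-gon, circumradius = √(r²−h²) = √(12²−9.24²) = 7.657 (area = (8/2)·7.657²·sin(360°/8) = 165.81 mm²); (rotated 40° about Z; rotation is an isometry so areas/perimeters/island counts are preserved). So its area = 165.81 mm². Layer 102 (z = 12.24): the r=12 sphere contributes a regular 8-gon of circumradius √(12²−0.24²) = 11.998 (area = (8/2)·11.998²·sin(360°/8) = 407.13 mm²); (whole slice rotated 40° about Z — lengths, areas and connectivity unchanged). So its area = 407.13 mm². Layer 102 is larger (407.13 vs 165.81 mm²).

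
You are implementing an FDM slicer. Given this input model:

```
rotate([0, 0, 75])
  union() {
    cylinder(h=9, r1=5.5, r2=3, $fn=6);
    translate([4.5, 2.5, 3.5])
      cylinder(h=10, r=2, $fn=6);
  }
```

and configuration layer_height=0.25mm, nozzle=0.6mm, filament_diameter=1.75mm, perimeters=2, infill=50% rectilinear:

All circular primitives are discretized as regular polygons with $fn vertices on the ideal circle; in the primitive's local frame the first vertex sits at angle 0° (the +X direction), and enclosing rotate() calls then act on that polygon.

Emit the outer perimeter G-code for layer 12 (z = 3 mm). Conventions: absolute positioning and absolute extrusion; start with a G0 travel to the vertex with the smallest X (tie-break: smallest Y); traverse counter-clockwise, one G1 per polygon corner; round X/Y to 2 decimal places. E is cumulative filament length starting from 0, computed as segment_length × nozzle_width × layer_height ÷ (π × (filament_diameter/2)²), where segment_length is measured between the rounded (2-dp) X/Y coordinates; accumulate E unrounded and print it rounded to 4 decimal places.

At z = 3 mm: the cone (r1=5.5→r2=3) has section circumradius 4.667 here — a regular 6-gon; the cylinder at (4.5, 2.5) does not reach this height (z outside [3.5, 13.5]); Taking the union: only the cone is present, so the union is just that shape — 1 connected region; (whole slice rotated 75° about Z — lengths, areas and connectivity unchanged). The outline is a single polygon with 6 vertices. Extrusion per mm of travel: 0.6 × 0.25 / (π × 0.875²) = 0.062363. Accumulating E over each segment gives final E = 1.7469.

G0 X-4.51 Y-1.21 Z3.00
G1 X-1.21 Y-4.51 E0.2910
G1 X3.30 Y-3.30 E0.5822
G1 X4.51 Y1.21 E0.8734
G1 X1.21 Y4.51 E1.1645
G1 X-3.30 Y3.30 E1.4557
G1 X-4.51 Y-1.21 E1.7469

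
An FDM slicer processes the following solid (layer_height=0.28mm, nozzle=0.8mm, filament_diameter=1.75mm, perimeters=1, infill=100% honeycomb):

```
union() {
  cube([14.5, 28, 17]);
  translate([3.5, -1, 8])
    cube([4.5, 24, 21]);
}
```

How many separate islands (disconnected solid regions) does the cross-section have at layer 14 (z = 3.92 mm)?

1

At z = 3.92 mm: the cube (footprint 14.5×28) is included at this height; the cube at (3.5, -1) does not reach this height (z outside [8, 29]); Merging all regions: only the 14.5×28 cube is present, so the union is just that shape — 1 connected region. Overall, the cross-section is a single solid region. Island count = 1.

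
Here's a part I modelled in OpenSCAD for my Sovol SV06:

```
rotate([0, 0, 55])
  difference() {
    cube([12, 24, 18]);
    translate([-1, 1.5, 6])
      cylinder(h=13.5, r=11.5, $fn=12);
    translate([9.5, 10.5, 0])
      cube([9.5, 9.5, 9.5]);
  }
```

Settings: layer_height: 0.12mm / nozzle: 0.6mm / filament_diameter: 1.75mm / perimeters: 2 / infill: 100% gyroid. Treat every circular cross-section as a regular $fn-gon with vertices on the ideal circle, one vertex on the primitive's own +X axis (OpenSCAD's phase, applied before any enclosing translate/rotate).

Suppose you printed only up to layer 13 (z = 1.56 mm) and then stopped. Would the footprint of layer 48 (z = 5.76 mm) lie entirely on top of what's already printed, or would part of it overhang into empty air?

Compare the two slices. At z = 1.56: the cube (footprint 12×24) is included at this height (area 288.00 mm²); the cylinder at (-1, 1.5) is not intersected at this z (z outside [6, 19.5]); the cube at (9.5, 10.5) is present — its section is the full 9.5×9.5 rectangle (area 90.25 mm²); Taking the first minus the rest: starting from the 12×24 cube (288.00 mm²), the 9.5×9.5 cube at (9.5, 10.5) partially overlaps it — only the 23.75 mm² overlap (of its 90.25 mm²) is removed, clipping the outline — area = 264.25 mm²; (rotated 55° about Z; rotation is an isometry so areas/perimeters/island counts are preserved). At z = 5.76: the cube is present — its section is the full 12×24 rectangle (area 288.00 mm²); the cylinder at (-1, 1.5) is not intersected at this z (z outside [6, 19.5]); the cube at (9.5, 10.5) (footprint 9.5×9.5) is included at this height (area 90.25 mm²); Taking the first minus the rest: starting from the 12×24 cube (288.00 mm²), the 9.5×9.5 cube at (9.5, 10.5) partially overlaps it — only the 23.75 mm² overlap (of its 90.25 mm²) is removed, clipping the outline — area = 264.25 mm²; (whole slice rotated 55° about Z — lengths, areas and connectivity unchanged). Checking containment: the cross-section at z = 5.76 is a subset of the cross-section at z = 1.56.

entirely on top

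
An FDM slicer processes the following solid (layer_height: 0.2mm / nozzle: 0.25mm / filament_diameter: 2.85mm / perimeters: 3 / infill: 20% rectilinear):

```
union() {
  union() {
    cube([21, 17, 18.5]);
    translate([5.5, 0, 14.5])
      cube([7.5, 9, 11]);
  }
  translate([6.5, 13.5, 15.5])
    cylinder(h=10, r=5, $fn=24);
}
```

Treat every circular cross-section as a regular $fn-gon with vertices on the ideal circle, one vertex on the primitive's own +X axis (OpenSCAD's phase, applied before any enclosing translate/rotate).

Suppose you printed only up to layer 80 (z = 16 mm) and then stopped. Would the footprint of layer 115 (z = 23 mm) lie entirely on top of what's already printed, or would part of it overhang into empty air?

entirely on top

Compare the two slices. At z = 16: the cube is present — its section is the full 21×17 rectangle (area 357.00 mm²); the cube at (5.5, 0) is present — its section is the full 7.5×9 rectangle (area 67.50 mm²); Taking the union: the 7.5×9 cube at (5.5, 0) lies entirely inside the 21×17 cube, so the union is just the 21×17 cube — area = 357.00 mm²; the cylinder at (6.5, 13.5): section is a regular 24-gon, circumradius r=5 (area = (24/2)·5.000²·sin(360°/24) = 77.65 mm²); Merging all regions: the regions partially overlap — summed areas 434.65 mm² minus the doubly-counted overlap 70.48 mm² gives 364.16 mm² — area = 364.16 mm². At z = 23: the cube does not reach this height (z outside [0, 18.5]); the cube at (5.5, 0) (footprint 7.5×9) is included at this height (area 67.50 mm²); Combining (union): only the 7.5×9 cube at (5.5, 0) is present, so the union is just that shape — area = 67.50 mm²; the r=5 cylinder at (6.5, 13.5) contributes a regular 24-gon of circumradius 5 (area = (24/2)·5.000²·sin(360°/24) = 77.65 mm²); Taking the union: the regions partially overlap — summed areas 145.15 mm² minus the doubly-counted overlap 1.10 mm² gives 144.04 mm² — area = 144.04 mm². Checking containment: the cross-section at z = 23 is a subset of the cross-section at z = 16.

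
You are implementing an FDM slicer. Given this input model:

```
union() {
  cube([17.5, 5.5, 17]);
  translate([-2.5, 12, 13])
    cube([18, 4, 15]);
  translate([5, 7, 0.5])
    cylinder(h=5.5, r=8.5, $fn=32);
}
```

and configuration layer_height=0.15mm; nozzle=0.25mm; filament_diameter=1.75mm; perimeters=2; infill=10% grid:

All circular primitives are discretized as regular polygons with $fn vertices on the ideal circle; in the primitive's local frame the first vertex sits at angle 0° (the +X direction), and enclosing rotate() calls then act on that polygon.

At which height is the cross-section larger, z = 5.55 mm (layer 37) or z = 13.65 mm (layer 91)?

layer 37 (z = 5.55 mm)

Layer 37 (z = 5.55): the cube (footprint 17.5×5.5) is included at this height (area 96.25 mm²); the cube at (-2.5, 12) does not reach this height (z outside [13, 28]); the r=8.5 cylinder at (5, 7) contributes a regular 32-gon of circumradius 8.5 (area = (32/2)·8.500²·sin(360°/32) = 225.52 mm²); Combining (union): the regions partially overlap — summed areas 321.77 mm² minus the doubly-counted overlap 66.45 mm² gives 255.33 mm² — area = 255.33 mm². So its area = 255.33 mm². Layer 91 (z = 13.65): the cube (footprint 17.5×5.5) is included at this height (area 96.25 mm²); the 18×4 cube at (-2.5, 12) contributes its full rectangle (area 72.00 mm²); the cylinder at (5, 7) is absent (z outside [0.5, 6]); Combining (union): the 2 present regions are separate (no shared area or edge), so areas and boundary lengths simply add and each stays a separate island — area = 168.25 mm². So its area = 168.25 mm². Layer 37 is larger (255.33 vs 168.25 mm²).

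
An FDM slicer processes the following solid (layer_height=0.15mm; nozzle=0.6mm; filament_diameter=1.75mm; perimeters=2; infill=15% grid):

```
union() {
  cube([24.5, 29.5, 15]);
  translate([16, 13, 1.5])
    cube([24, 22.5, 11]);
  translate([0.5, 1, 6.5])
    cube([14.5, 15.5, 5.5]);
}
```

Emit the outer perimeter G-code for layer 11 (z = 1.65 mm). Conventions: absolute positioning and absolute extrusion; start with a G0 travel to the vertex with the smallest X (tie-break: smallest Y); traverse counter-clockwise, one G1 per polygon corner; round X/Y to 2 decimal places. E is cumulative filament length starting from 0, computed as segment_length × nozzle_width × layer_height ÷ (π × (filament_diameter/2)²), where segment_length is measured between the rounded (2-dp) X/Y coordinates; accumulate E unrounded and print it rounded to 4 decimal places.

At z = 1.65 mm: the 24.5×29.5 cube contributes its full rectangle; the 24×22.5 cube at (16, 13) contributes its full rectangle; the cube at (0.5, 1) is absent (z outside [6.5, 12]); Taking the union: the regions partially overlap (shared area 140.25 mm²), so overlapping operands fuse into one piece — 1 connected region. The outline is a single polygon with 8 vertices. Extrusion per mm of travel: 0.6 × 0.15 / (π × 0.875²) = 0.037418. Accumulating E over each segment gives final E = 5.6501.

G0 X0.00 Y0.00 Z1.65
G1 X24.50 Y0.00 E0.9167
G1 X24.50 Y13.00 E1.4032
G1 X40.00 Y13.00 E1.9831
G1 X40.00 Y35.50 E2.8250
G1 X16.00 Y35.50 E3.7231
G1 X16.00 Y29.50 E3.9476
G1 X0.00 Y29.50 E4.5462
G1 X0.00 Y0.00 E5.6501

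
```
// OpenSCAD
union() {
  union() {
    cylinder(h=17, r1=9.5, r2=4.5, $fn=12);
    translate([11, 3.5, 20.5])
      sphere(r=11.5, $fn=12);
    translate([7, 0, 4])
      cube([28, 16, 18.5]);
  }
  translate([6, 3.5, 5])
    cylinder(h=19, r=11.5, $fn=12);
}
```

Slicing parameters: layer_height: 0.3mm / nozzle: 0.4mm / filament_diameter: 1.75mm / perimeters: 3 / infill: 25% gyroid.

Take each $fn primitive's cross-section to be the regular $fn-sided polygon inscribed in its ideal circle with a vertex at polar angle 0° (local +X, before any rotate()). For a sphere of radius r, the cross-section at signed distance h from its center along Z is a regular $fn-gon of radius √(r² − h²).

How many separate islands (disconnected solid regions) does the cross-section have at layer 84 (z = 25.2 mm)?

1

At z = 25.2 mm: the cone does not reach this height (z outside [0, 17]); the r=11.5 sphere at (11, 3.5) slices to a regular 12-gon of circumradius 10.496 (√(r²−h²) with h=4.7 from center); the cube at (7, 0) is absent (z outside [4, 22.5]); Taking the union: only the r=11.5 sphere at (11, 3.5) is present, so the union is just that shape — 1 connected region; the cylinder at (6, 3.5) does not reach this height (z outside [5, 24]); Combining (union): only that combined region is present, so the union is just that shape — 1 connected region. Overall, the cross-section is a single solid region. Island count = 1.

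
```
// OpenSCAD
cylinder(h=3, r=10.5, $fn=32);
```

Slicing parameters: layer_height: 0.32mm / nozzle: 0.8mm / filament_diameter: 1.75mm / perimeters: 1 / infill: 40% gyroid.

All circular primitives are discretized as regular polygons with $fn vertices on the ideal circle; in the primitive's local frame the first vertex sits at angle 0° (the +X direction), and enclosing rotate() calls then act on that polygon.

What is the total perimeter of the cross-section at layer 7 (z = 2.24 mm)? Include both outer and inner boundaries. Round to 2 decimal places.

65.87 mm

At z = 2.24 mm: the cylinder: section is a regular 32-gon, circumradius r=10.5 (perimeter = 2·32·10.500·sin(180°/32) = 65.87 mm). Overall, the cross-section is a single solid region. Total boundary length (outer) = 65.87 mm.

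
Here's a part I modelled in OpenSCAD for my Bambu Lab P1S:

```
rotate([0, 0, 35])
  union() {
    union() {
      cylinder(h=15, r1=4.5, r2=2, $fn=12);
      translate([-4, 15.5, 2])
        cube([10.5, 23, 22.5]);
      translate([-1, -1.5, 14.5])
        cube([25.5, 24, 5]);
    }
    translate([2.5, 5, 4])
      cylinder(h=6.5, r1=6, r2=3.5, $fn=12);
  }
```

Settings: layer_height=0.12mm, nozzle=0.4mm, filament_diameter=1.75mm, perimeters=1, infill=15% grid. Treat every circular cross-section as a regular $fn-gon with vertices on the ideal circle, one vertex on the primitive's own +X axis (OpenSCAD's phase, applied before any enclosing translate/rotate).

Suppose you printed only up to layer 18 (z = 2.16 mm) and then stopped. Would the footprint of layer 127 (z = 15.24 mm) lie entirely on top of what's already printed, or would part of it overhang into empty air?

part overhangs

Compare the two slices. At z = 2.16: the cone (r1=4.5→r2=2) has section circumradius 4.140 here — a regular 12-gon (area = (12/2)·4.140²·sin(360°/12) = 51.42 mm²); the cube at (-4, 15.5) is present — its section is the full 10.5×23 rectangle (area 241.50 mm²); the cube at (-1, -1.5) is not intersected at this z (z outside [14.5, 19.5]); Merging all regions: the 2 present regions are separate (no shared area or edge), so areas and boundary lengths simply add and each stays a separate island — area = 292.92 mm²; the cone at (2.5, 5) is absent (z outside [4, 10.5]); Taking the union: only that combined region is present, so the union is just that shape — area = 292.92 mm²; (whole slice rotated 35° about Z — lengths, areas and connectivity unchanged). At z = 15.24: the cone does not reach this height (z outside [0, 15]); the cube at (-4, 15.5) is present — its section is the full 10.5×23 rectangle (area 241.50 mm²); the cube at (-1, -1.5) (footprint 25.5×24) is included at this height (area 612.00 mm²); Taking the union: the regions partially overlap — summed areas 853.50 mm² minus the doubly-counted overlap 52.50 mm² gives 801.00 mm² — area = 801.00 mm²; the cone at (2.5, 5) is absent (z outside [4, 10.5]); Taking the union: only the result so far is present, so the union is just that shape — area = 801.00 mm²; (rotated 35° about Z; rotation is an isometry so areas/perimeters/island counts are preserved). Checking containment: at z = 15.24 the cross-section extends beyond the z = 2.16 cross-section by about 535.23 mm².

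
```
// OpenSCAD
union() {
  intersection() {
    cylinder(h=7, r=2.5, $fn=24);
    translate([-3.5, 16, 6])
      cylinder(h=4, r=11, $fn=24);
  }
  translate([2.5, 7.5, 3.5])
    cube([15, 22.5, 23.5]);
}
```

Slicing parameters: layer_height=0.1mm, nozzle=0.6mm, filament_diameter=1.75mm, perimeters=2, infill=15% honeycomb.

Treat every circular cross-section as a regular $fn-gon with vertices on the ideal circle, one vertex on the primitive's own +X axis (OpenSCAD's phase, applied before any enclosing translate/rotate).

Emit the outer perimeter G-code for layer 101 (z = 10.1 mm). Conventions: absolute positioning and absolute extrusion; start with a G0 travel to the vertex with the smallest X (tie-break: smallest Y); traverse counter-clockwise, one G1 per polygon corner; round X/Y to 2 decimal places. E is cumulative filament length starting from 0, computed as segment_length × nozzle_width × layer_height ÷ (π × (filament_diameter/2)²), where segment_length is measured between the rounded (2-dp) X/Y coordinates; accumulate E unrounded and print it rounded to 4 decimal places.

At z = 10.1 mm: the cylinder does not reach this height (z outside [0, 7]); the cylinder at (-3.5, 16) is absent (z outside [6, 10]); Keeping only the common overlap: at least one operand is absent at this height, so nothing remains; the cube at (2.5, 7.5) (footprint 15×22.5) is included at this height; Taking the union: only the 15×22.5 cube at (2.5, 7.5) is present, so the union is just that shape — 1 connected region. The outline is a single polygon with 4 vertices. Extrusion per mm of travel: 0.6 × 0.1 / (π × 0.875²) = 0.024945. Accumulating E over each segment gives final E = 1.8709.

G0 X2.50 Y7.50 Z10.10
G1 X17.50 Y7.50 E0.3742
G1 X17.50 Y30.00 E0.9354
G1 X2.50 Y30.00 E1.3096
G1 X2.50 Y7.50 E1.8709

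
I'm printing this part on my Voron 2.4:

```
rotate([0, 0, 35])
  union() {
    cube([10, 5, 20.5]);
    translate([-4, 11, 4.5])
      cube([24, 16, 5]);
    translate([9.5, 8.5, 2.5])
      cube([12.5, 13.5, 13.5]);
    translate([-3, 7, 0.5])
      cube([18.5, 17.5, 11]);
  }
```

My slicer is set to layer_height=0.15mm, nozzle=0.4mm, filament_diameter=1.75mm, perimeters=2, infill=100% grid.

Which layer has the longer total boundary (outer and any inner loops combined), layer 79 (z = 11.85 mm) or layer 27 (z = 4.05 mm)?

layer 27 (z = 4.05 mm)

Layer 79 (z = 11.85): the 10×5 cube contributes its full rectangle (perimeter 30.00 mm); the cube at (-4, 11) is absent (z outside [4.5, 9.5]); the cube at (9.5, 8.5) is present — its section is the full 12.5×13.5 rectangle (perimeter 52.00 mm); the cube at (-3, 7) is not intersected at this z (z outside [0.5, 11.5]); Combining (union): the 2 present regions are separate (no shared area or edge), so areas and boundary lengths simply add and each stays a separate island — boundary = 82.00 mm; (rotated 35° about Z; rotation is an isometry so areas/perimeters/island counts are preserved). So its perimeter = 82.00 mm. Layer 27 (z = 4.05): the cube is present — its section is the full 10×5 rectangle (perimeter 30.00 mm); the cube at (-4, 11) is not intersected at this z (z outside [4.5, 9.5]); the 12.5×13.5 cube at (9.5, 8.5) contributes its full rectangle (perimeter 52.00 mm); the 18.5×17.5 cube at (-3, 7) contributes its full rectangle (perimeter 72.00 mm); Taking the union: the regions partially overlap (shared area 81.00 mm²), so the edge portions inside another operand are dropped and the merged outline is re-measured after clipping — boundary = 115.00 mm; (whole slice rotated 35° about Z — lengths, areas and connectivity unchanged). So its perimeter = 115.00 mm. Layer 27 is larger (115.00 vs 82.00 mm).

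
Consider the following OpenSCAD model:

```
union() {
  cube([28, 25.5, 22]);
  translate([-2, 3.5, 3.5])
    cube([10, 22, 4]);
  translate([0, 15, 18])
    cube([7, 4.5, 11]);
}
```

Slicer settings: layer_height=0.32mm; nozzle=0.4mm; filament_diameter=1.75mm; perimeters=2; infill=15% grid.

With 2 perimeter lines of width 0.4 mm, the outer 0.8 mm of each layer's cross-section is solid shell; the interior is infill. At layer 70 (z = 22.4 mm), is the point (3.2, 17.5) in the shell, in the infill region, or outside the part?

infill

At z = 22.4 mm: the cube does not reach this height (z outside [0, 22]); the cube at (-2, 3.5) is not intersected at this z (z outside [3.5, 7.5]); the cube at (0, 15) is present — its section is the full 7×4.5 rectangle; Taking the union: only the 7×4.5 cube at (0, 15) is present, so the union is just that shape — 1 connected region. Overall, the cross-section is a single solid region. The nearest boundary edge runs (7.00, 19.50)→(0.00, 19.50); distance from the point to it = 2.00 mm. The point is inside the cross-section and 2.00 mm from the nearest boundary — more than the 0.8 mm shell width (2 × 0.4), so it's in the infill interior.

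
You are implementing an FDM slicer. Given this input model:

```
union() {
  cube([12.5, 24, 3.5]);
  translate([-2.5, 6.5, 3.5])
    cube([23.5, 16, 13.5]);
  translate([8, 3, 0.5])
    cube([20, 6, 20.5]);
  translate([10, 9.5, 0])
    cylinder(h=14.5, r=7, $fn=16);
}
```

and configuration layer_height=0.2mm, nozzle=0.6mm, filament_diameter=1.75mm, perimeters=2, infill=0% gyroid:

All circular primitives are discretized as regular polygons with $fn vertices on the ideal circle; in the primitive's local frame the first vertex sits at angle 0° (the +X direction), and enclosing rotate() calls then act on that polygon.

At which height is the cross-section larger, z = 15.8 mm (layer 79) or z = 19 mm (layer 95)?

Layer 79 (z = 15.8): the cube does not reach this height (z outside [0, 3.5]); the 23.5×16 cube at (-2.5, 6.5) contributes its full rectangle (area 376.00 mm²); the cube at (8, 3) is present — its section is the full 20×6 rectangle (area 120.00 mm²); the cylinder at (10, 9.5) is not intersected at this z (z outside [0, 14.5]); Combining (union): the regions partially overlap — summed areas 496.00 mm² minus the doubly-counted overlap 32.50 mm² gives 463.50 mm² — area = 463.50 mm². So its area = 463.50 mm². Layer 95 (z = 19): the cube is not intersected at this z (z outside [0, 3.5]); the cube at (-2.5, 6.5) is not intersected at this z (z outside [3.5, 17]); the 20×6 cube at (8, 3) contributes its full rectangle (area 120.00 mm²); the cylinder at (10, 9.5) is absent (z outside [0, 14.5]); Merging all regions: only the 20×6 cube at (8, 3) is present, so the union is just that shape — area = 120.00 mm². So its area = 120.00 mm². Layer 79 is larger (463.50 vs 120.00 mm²).

layer 79 (z = 15.8 mm)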